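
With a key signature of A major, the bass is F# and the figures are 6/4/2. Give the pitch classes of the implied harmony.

F#, G#, B, D

A second above F# in this key is G#.
A fourth above F# in this key is B.
A sixth above F# in this key is D.
Together with the bass F#, this spells G# half-diminished seventh in third inversion.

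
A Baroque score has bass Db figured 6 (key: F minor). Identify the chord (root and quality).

The figures 6 indicate a triad in first inversion.
In first inversion the root lies a sixth above the bass: a sixth above Db in F minor is Bb.
The chord tones are Db, F, Bb, giving Bb minor.

Bb minor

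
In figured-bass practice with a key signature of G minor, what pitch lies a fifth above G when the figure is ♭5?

Counting 4 letter steps above G lands on D; in G minor, that letter is D.
The b5 figure lowers it a semitone, giving Db.

Db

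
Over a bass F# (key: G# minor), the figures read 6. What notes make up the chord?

The written figures 6 are shorthand for 6/3: the 3 is implied.
A third above F# in this key is A#.
A sixth above F# in this key is D#.
Together with the bass F#, this spells D# minor in first inversion.

F#, A#, D#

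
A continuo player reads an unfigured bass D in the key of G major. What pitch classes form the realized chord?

D, F#, A

An unfigured bass implies 5/3.
A third above D in this key is F#.
A fifth above D in this key is A.
Together with the bass D, this spells D major in root position.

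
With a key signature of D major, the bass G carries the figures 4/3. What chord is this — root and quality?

C# half-diminished seventh

The figures 4/3 indicate a seventh chord in second inversion.
In second inversion the root lies a fourth above the bass: a fourth above G in D major is C#.
The chord tones are G, B, C#, E, giving C# half-diminished seventh.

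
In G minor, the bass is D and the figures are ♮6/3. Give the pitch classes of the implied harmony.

D, F, B

A third above D in this key is F.
A sixth above D in this key is Bb, made natural (B) by the ♮ figure.
Together with the bass D, this spells B diminished in first inversion.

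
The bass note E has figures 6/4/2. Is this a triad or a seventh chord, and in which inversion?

seventh chord, third inversion

Intervals of 6/4/2 above the bass form a seventh chord; the bass is the seventh, so this is third inversion.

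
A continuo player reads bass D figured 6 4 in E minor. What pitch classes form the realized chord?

A fourth above D in this key is G.
A sixth above D in this key is B.
Together with the bass D, this spells G major in second inversion.

D, G, B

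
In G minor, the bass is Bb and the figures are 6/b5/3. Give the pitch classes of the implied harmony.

A third above Bb in this key is D.
A fifth above Bb in this key is F, lowered to Fb by the flat.
A sixth above Bb in this key is G.

Bb, D, Fb, G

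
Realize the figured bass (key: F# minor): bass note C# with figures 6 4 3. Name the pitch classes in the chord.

C#, E, F#, A

A third above C# in this key is E.
A fourth above C# in this key is F#.
A sixth above C# in this key is A.
Together with the bass C#, this spells F# minor seventh in second inversion.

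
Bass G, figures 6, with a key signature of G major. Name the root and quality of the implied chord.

The figures 6 indicate a triad in first inversion.
In first inversion the root lies a sixth above the bass: a sixth above G in G major is E.
The chord tones are G, B, E, giving E minor.

E minor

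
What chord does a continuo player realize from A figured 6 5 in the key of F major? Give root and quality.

F major seventh

The figures 6 5 indicate a seventh chord in first inversion.
In first inversion the root lies a sixth above the bass: a sixth above A in F major is F.
The chord tones are A, C, E, F, giving F major seventh.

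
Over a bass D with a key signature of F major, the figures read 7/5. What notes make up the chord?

D, F, A, C

The written figures 7/5 are shorthand for 7/5/3: the 3 is implied.
A third above D in this key is F.
A fifth above D in this key is A.
A seventh above D in this key is C.
Together with the bass D, this spells D minor seventh in root position.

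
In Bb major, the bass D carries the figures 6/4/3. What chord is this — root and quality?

The figures 6/4/3 indicate a seventh chord in second inversion.
In second inversion the root lies a fourth above the bass: a fourth above D in Bb major is G.
The chord tones are D, F, G, Bb, giving G minor seventh.

G minor seventh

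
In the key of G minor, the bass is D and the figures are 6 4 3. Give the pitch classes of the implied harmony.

A third above D in this key is F.
A fourth above D in this key is G.
A sixth above D in this key is Bb.
Together with the bass D, this spells G minor seventh in second inversion.

D, F, G, Bb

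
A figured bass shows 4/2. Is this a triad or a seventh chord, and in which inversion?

seventh chord, third inversion

4/2 is shorthand for 6/4/2.
Intervals of 6/4/2 above the bass form a seventh chord; the bass is the seventh, so this is third inversion.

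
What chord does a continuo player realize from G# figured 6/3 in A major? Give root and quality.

The figures 6/3 indicate a triad in first inversion.
In first inversion the root lies a sixth above the bass: a sixth above G# in A major is E.
The chord tones are G#, B, E, giving E major.

E major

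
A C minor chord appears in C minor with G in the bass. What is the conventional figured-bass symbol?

G is the fifth of C minor, so the chord is in second inversion.
A triad in second inversion is figured 6/4, conventionally abbreviated 6/4.

6/4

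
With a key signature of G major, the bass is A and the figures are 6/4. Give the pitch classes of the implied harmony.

A fourth above A in this key is D.
A sixth above A in this key is F#.
Together with the bass A, this spells D major in second inversion.

A, D, F#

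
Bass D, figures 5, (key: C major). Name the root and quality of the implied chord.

D minor

The figures 5 indicate a triad in root position.
In root position the bass is the root, so the root is D.
The chord tones are D, F, A, giving D minor.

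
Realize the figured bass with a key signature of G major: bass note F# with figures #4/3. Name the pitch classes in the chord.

F#, A, B#, D

The written figures #4/3 are shorthand for 6/4/3: the 6 is implied.
A third above F# in this key is A.
A fourth above F# in this key is B, raised to B# by the sharp.
A sixth above F# in this key is D.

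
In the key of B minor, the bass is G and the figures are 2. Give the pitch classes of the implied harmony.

The written figures 2 are shorthand for 6/4/2: the 6/4 are implied.
A second above G in this key is A.
A fourth above G in this key is C#.
A sixth above G in this key is E.
Together with the bass G, this spells A dominant seventh in third inversion.

G, A, C#, E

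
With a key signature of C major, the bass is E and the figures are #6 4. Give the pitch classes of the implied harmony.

A fourth above E in this key is A.
A sixth above E in this key is C, raised to C# by the sharp.
Together with the bass E, this spells A major in second inversion.

E, A, C#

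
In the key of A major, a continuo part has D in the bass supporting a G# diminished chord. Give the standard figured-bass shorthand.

6/4

D is the fifth of G# diminished, so the chord is in second inversion.
A triad in second inversion is figured 6/4, conventionally abbreviated 6/4.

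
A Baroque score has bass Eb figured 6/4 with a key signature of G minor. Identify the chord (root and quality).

A diminished

The figures 6/4 indicate a triad in second inversion.
In second inversion the root lies a fourth above the bass: a fourth above Eb in G minor is A.
The chord tones are Eb, A, C, giving A diminished.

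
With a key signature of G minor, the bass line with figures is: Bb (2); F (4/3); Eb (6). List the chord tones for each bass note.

Bb, C, Eb, G | F, A, Bb, D | Eb, G, C

Bb (6/4/2): Bb, C, Eb, G.
F (6/4/3): F, A, Bb, D.
Eb (6/3): Eb, G, C.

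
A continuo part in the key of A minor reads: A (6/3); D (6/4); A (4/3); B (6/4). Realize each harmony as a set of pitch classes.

A, C, F | D, G, B | A, C, D, F | B, E, G

A (6/3): A, C, F.
D (6/4): D, G, B.
A (6/4/3): A, C, D, F.
B (6/4): B, E, G.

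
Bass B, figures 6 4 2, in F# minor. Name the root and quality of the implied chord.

The figures 6 4 2 indicate a seventh chord in third inversion.
In third inversion the root lies a second above the bass: a second above B in F# minor is C#.
The chord tones are B, C#, E, G#, giving C# minor seventh.

C# minor seventh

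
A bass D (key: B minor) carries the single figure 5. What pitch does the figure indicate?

Counting 4 letter steps above D lands on A; in B minor, that letter is A.

A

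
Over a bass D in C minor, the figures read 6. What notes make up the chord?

The written figures 6 are shorthand for 6/3: the 3 is implied.
A third above D in this key is F.
A sixth above D in this key is Bb.
Together with the bass D, this spells Bb major in first inversion.

D, F, Bb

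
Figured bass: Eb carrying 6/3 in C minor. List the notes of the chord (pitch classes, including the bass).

Eb, G, C

A third above Eb in this key is G.
A sixth above Eb in this key is C.
Together with the bass Eb, this spells C minor in first inversion.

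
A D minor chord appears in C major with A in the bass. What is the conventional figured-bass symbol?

6/4

A is the fifth of D minor, so the chord is in second inversion.
A triad in second inversion is figured 6/4, conventionally abbreviated 6/4.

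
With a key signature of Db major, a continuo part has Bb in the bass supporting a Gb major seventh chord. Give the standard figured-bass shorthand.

6/5

Bb is the third of Gb major seventh, so the chord is in first inversion.
A seventh chord in first inversion is figured 6/5/3, conventionally abbreviated 6/5.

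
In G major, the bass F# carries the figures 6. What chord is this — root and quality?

The figures 6 indicate a triad in first inversion.
In first inversion the root lies a sixth above the bass: a sixth above F# in G major is D.
The chord tones are F#, A, D, giving D major.

D major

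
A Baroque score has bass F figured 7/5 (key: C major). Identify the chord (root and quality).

F major seventh

The figures 7/5 indicate a seventh chord in root position.
In root position the bass is the root, so the root is F.
The chord tones are F, A, C, E, giving F major seventh.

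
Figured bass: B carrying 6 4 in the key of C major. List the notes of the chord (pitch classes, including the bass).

A fourth above B in this key is E.
A sixth above B in this key is G.
Together with the bass B, this spells E minor in second inversion.

B, E, G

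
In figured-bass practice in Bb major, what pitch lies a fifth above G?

Counting 4 letter steps above G lands on D; in Bb major, that letter is D.

D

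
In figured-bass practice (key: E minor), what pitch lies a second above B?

Counting 1 letter step above B lands on C; in E minor, that letter is C.

C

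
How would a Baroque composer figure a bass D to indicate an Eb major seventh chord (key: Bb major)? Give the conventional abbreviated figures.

D is the seventh of Eb major seventh, so the chord is in third inversion.
A seventh chord in third inversion is figured 6/4/2, conventionally abbreviated 4/2.

4/2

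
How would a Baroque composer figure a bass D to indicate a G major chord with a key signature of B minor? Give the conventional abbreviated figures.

D is the fifth of G major, so the chord is in second inversion.
A triad in second inversion is figured 6/4, conventionally abbreviated 6/4.

6/4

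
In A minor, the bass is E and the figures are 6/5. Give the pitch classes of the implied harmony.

The written figures 6/5 are shorthand for 6/5/3: the 3 is implied.
A third above E in this key is G.
A fifth above E in this key is B.
A sixth above E in this key is C.
Together with the bass E, this spells C major seventh in first inversion.

E, G, B, C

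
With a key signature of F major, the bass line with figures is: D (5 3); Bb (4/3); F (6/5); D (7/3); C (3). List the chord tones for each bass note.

D (5/3): D, F, A.
Bb (6/4/3): Bb, D, E, G.
F (6/5/3): F, A, C, D.
D (7/5/3): D, F, A, C.
C (5/3): C, E, G.

D, F, A | Bb, D, E, G | F, A, C, D | D, F, A, C | C, E, G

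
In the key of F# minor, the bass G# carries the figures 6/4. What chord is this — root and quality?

C# minor

The figures 6/4 indicate a triad in second inversion.
In second inversion the root lies a fourth above the bass: a fourth above G# in F# minor is C#.
The chord tones are G#, C#, E, giving C# minor.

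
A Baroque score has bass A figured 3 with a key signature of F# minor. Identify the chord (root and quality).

The figures 3 indicate a triad in root position.
In root position the bass is the root, so the root is A.
The chord tones are A, C#, E, giving A major.

A major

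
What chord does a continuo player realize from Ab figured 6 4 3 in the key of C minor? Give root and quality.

The figures 6 4 3 indicate a seventh chord in second inversion.
In second inversion the root lies a fourth above the bass: a fourth above Ab in C minor is D.
The chord tones are Ab, C, D, F, giving D half-diminished seventh.

D half-diminished seventh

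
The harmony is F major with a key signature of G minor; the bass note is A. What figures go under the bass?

6

A is the third of F major, so the chord is in first inversion.
A triad in first inversion is figured 6/3, conventionally abbreviated 6.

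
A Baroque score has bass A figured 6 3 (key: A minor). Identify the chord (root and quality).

F major

The figures 6 3 indicate a triad in first inversion.
In first inversion the root lies a sixth above the bass: a sixth above A in A minor is F.
The chord tones are A, C, F, giving F major.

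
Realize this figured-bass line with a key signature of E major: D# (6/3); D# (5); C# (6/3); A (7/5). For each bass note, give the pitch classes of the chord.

D#, F#, B | D#, F#, A | C#, E, A | A, C#, E, G#

D# (6/3): D#, F#, B.
D# (5/3): D#, F#, A.
C# (6/3): C#, E, A.
A (7/5/3): A, C#, E, G#.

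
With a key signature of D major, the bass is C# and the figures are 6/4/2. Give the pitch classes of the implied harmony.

A second above C# in this key is D.
A fourth above C# in this key is F#.
A sixth above C# in this key is A.
Together with the bass C#, this spells D major seventh in third inversion.

C#, D, F#, A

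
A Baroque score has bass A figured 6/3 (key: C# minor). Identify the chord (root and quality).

F# minor

The figures 6/3 indicate a triad in first inversion.
In first inversion the root lies a sixth above the bass: a sixth above A in C# minor is F#.
The chord tones are A, C#, F#, giving F# minor.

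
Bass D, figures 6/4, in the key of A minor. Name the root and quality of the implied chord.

G major

The figures 6/4 indicate a triad in second inversion.
In second inversion the root lies a fourth above the bass: a fourth above D in A minor is G.
The chord tones are D, G, B, giving G major.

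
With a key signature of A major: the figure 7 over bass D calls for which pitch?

C#

Counting 6 letter steps above D lands on C; in A major, that letter is C#.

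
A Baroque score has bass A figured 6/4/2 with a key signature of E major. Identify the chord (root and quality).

B dominant seventh

The figures 6/4/2 indicate a seventh chord in third inversion.
In third inversion the root lies a second above the bass: a second above A in E major is B.
The chord tones are A, B, D#, F#, giving B dominant seventh.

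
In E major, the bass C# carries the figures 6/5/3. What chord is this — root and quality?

A major seventh

The figures 6/5/3 indicate a seventh chord in first inversion.
In first inversion the root lies a sixth above the bass: a sixth above C# in E major is A.
The chord tones are C#, E, G#, A, giving A major seventh.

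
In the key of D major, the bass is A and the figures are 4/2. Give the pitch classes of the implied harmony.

A, B, D, F#

The written figures 4/2 are shorthand for 6/4/2: the 6 is implied.
A second above A in this key is B.
A fourth above A in this key is D.
A sixth above A in this key is F#.
Together with the bass A, this spells B minor seventh in third inversion.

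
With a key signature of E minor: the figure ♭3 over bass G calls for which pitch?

Bb

Counting 2 letter steps above G lands on B; in E minor, that letter is B.
The b3 figure lowers it a semitone, giving Bb.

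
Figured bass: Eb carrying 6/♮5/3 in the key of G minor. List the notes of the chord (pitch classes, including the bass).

Eb, G, B, C

A third above Eb in this key is G.
A fifth above Eb in this key is Bb, made natural (B) by the ♮ figure.
A sixth above Eb in this key is C.
Together with the bass Eb, this spells C minor-major seventh in first inversion.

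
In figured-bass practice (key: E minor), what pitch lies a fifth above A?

Counting 4 letter steps above A lands on E; in E minor, that letter is E.

E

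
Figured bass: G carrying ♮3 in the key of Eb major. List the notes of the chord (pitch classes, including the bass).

The written figures ♮3 are shorthand for 5/3: the 5 is implied.
A third above G in this key is Bb, made natural (B) by the ♮ figure.
A fifth above G in this key is D.
Together with the bass G, this spells G major in root position.

G, B, D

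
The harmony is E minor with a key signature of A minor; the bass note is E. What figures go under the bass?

no figures

E is the root of E minor, so the chord is in root position.
A triad in root position is figured 5/3, conventionally abbreviated (no figures — root-position triad).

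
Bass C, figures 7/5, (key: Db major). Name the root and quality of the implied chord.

The figures 7/5 indicate a seventh chord in root position.
In root position the bass is the root, so the root is C.
The chord tones are C, Eb, Gb, Bb, giving C half-diminished seventh.

C half-diminished seventh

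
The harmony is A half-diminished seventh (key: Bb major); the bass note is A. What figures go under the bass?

7

A is the root of A half-diminished seventh, so the chord is in root position.
A seventh chord in root position is figured 7/5/3, conventionally abbreviated 7.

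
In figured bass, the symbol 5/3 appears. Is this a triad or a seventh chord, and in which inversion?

Intervals of 5/3 above the bass form a triad; the bass is the root, so this is root position.

triad, root position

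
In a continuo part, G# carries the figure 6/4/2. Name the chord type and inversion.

seventh chord, third inversion

Intervals of 6/4/2 above the bass form a seventh chord; the bass is the seventh, so this is third inversion.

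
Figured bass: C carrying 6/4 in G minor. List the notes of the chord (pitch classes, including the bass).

C, F, A

A fourth above C in this key is F.
A sixth above C in this key is A.
Together with the bass C, this spells F major in second inversion.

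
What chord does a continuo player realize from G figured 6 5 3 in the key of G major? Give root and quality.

The figures 6 5 3 indicate a seventh chord in first inversion.
In first inversion the root lies a sixth above the bass: a sixth above G in G major is E.
The chord tones are G, B, D, E, giving E minor seventh.

E minor seventh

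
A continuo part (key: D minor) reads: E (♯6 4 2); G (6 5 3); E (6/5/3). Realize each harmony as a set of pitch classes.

E (#6/4/2): E, F, A, C#.
G (6/5/3): G, Bb, D, E.
E (6/5/3): E, G, Bb, C.

E, F, A, C# | G, Bb, D, E | E, G, Bb, C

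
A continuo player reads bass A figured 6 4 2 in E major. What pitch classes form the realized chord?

A, B, D#, F#

A second above A in this key is B.
A fourth above A in this key is D#.
A sixth above A in this key is F#.
Together with the bass A, this spells B dominant seventh in third inversion.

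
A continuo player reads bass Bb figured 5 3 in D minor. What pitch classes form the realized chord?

Bb, D, F

A third above Bb in this key is D.
A fifth above Bb in this key is F.
Together with the bass Bb, this spells Bb major in root position.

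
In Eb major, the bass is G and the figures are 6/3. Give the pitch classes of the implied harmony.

A third above G in this key is Bb.
A sixth above G in this key is Eb.
Together with the bass G, this spells Eb major in first inversion.

G, Bb, Eb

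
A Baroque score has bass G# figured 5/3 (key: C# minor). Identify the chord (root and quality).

The figures 5/3 indicate a triad in root position.
In root position the bass is the root, so the root is G#.
The chord tones are G#, B, D#, giving G# minor.

G# minor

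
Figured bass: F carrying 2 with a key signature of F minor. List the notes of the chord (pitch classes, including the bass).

F, G, Bb, Db

The written figures 2 are shorthand for 6/4/2: the 6/4 are implied.
A second above F in this key is G.
A fourth above F in this key is Bb.
A sixth above F in this key is Db.
Together with the bass F, this spells G half-diminished seventh in third inversion.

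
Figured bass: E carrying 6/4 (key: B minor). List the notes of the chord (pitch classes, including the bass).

A fourth above E in this key is A.
A sixth above E in this key is C#.
Together with the bass E, this spells A major in second inversion.

E, A, C#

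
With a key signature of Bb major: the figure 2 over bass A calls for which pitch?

Counting 1 letter step above A lands on B; in Bb major, that letter is Bb.

Bb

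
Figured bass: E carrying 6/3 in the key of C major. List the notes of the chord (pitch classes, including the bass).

E, G, C

A third above E in this key is G.
A sixth above E in this key is C.
Together with the bass E, this spells C major in first inversion.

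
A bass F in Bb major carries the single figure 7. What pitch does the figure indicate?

Counting 6 letter steps above F lands on E; in Bb major, that letter is Eb.

Eb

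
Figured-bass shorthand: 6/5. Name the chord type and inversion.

seventh chord, first inversion

6/5 is shorthand for 6/5/3.
Intervals of 6/5/3 above the bass form a seventh chord; the bass is the third, so this is first inversion.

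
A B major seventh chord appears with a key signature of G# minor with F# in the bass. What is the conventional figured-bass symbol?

4/3

F# is the fifth of B major seventh, so the chord is in second inversion.
A seventh chord in second inversion is figured 6/4/3, conventionally abbreviated 4/3.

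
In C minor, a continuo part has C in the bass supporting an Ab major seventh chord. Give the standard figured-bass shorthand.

6/5

C is the third of Ab major seventh, so the chord is in first inversion.
A seventh chord in first inversion is figured 6/5/3, conventionally abbreviated 6/5.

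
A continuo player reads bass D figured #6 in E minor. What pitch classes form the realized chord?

D, F#, B#

The written figures #6 are shorthand for 6/3: the 3 is implied.
A third above D in this key is F#.
A sixth above D in this key is B, raised to B# by the sharp.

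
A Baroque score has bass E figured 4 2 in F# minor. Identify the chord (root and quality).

F# minor seventh

The figures 4 2 indicate a seventh chord in third inversion.
In third inversion the root lies a second above the bass: a second above E in F# minor is F#.
The chord tones are E, F#, A, C#, giving F# minor seventh.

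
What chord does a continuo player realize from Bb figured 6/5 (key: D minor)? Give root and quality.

The figures 6/5 indicate a seventh chord in first inversion.
In first inversion the root lies a sixth above the bass: a sixth above Bb in D minor is G.
The chord tones are Bb, D, F, G, giving G minor seventh.

G minor seventh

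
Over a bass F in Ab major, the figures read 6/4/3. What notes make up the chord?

F, Ab, Bb, Db

A third above F in this key is Ab.
A fourth above F in this key is Bb.
A sixth above F in this key is Db.
Together with the bass F, this spells Bb minor seventh in second inversion.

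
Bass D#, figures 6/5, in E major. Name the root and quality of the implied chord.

The figures 6/5 indicate a seventh chord in first inversion.
In first inversion the root lies a sixth above the bass: a sixth above D# in E major is B.
The chord tones are D#, F#, A, B, giving B dominant seventh.

B dominant seventh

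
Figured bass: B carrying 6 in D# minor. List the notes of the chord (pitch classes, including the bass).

B, D#, G#

The written figures 6 are shorthand for 6/3: the 3 is implied.
A third above B in this key is D#.
A sixth above B in this key is G#.
Together with the bass B, this spells G# minor in first inversion.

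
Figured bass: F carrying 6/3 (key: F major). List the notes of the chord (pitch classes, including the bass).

A third above F in this key is A.
A sixth above F in this key is D.
Together with the bass F, this spells D minor in first inversion.

F, A, D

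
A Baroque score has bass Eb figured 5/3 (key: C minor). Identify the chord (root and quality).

Eb major

The figures 5/3 indicate a triad in root position.
In root position the bass is the root, so the root is Eb.
The chord tones are Eb, G, Bb, giving Eb major.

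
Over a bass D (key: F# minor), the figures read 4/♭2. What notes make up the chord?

The written figures 4/♭2 are shorthand for 6/4/2: the 6 is implied.
A second above D in this key is E, lowered to Eb by the flat.
A fourth above D in this key is G#.
A sixth above D in this key is B.

D, Eb, G#, B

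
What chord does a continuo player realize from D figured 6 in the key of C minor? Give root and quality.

The figures 6 indicate a triad in first inversion.
In first inversion the root lies a sixth above the bass: a sixth above D in C minor is Bb.
The chord tones are D, F, Bb, giving Bb major.

Bb major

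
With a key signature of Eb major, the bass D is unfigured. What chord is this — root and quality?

An unfigured bass indicates a triad in root position.
In root position the bass is the root, so the root is D.
The chord tones are D, F, Ab, giving D diminished.

D diminished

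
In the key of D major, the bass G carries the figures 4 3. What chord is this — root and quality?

The figures 4 3 indicate a seventh chord in second inversion.
In second inversion the root lies a fourth above the bass: a fourth above G in D major is C#.
The chord tones are G, B, C#, E, giving C# half-diminished seventh.

C# half-diminished seventh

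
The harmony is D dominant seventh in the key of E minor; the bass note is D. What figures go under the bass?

7

D is the root of D dominant seventh, so the chord is in root position.
A seventh chord in root position is figured 7/5/3, conventionally abbreviated 7.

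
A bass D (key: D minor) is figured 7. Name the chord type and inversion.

seventh chord, root position

7 is shorthand for 7/5/3.
Intervals of 7/5/3 above the bass form a seventh chord; the bass is the root, so this is root position.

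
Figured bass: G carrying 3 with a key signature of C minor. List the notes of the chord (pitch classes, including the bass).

G, Bb, D

The written figures 3 are shorthand for 5/3: the 5 is implied.
A third above G in this key is Bb.
A fifth above G in this key is D.
Together with the bass G, this spells G minor in root position.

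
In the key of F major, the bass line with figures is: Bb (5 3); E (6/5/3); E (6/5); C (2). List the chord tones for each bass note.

Bb (5/3): Bb, D, F.
E (6/5/3): E, G, Bb, C.
E (6/5/3): E, G, Bb, C.
C (6/4/2): C, D, F, A.

Bb, D, F | E, G, Bb, C | E, G, Bb, C | C, D, F, A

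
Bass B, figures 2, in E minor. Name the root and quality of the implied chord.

The figures 2 indicate a seventh chord in third inversion.
In third inversion the root lies a second above the bass: a second above B in E minor is C.
The chord tones are B, C, E, G, giving C major seventh.

C major seventh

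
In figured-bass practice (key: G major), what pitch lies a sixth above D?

Counting 5 letter steps above D lands on B; in G major, that letter is B.

B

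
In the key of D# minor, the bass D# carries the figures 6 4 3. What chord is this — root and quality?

G# minor seventh

The figures 6 4 3 indicate a seventh chord in second inversion.
In second inversion the root lies a fourth above the bass: a fourth above D# in D# minor is G#.
The chord tones are D#, F#, G#, B, giving G# minor seventh.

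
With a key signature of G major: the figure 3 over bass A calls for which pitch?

C

Counting 2 letter steps above A lands on C; in G major, that letter is C.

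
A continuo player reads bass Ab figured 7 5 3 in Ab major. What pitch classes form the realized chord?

Ab, C, Eb, G

A third above Ab in this key is C.
A fifth above Ab in this key is Eb.
A seventh above Ab in this key is G.
Together with the bass Ab, this spells Ab major seventh in root position.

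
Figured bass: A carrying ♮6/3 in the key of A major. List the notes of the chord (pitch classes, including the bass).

A third above A in this key is C#.
A sixth above A in this key is F#, made natural (F) by the ♮ figure.
Together with the bass A, this spells F augmented in first inversion.

A, C#, F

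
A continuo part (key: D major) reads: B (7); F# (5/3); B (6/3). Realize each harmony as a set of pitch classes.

B (7/5/3): B, D, F#, A.
F# (5/3): F#, A, C#.
B (6/3): B, D, G.

B, D, F#, A | F#, A, C# | B, D, G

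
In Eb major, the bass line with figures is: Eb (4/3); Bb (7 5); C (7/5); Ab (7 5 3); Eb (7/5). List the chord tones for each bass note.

Eb, G, Ab, C | Bb, D, F, Ab | C, Eb, G, Bb | Ab, C, Eb, G | Eb, G, Bb, D

Eb (6/4/3): Eb, G, Ab, C.
Bb (7/5/3): Bb, D, F, Ab.
C (7/5/3): C, Eb, G, Bb.
Ab (7/5/3): Ab, C, Eb, G.
Eb (7/5/3): Eb, G, Bb, D.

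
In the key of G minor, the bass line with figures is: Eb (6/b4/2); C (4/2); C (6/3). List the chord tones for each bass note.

Eb, F, Ab, C | C, D, F, A | C, Eb, A

Eb (6/b4/2): Eb, F, Ab, C.
C (6/4/2): C, D, F, A.
C (6/3): C, Eb, A.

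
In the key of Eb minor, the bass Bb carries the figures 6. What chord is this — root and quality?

The figures 6 indicate a triad in first inversion.
In first inversion the root lies a sixth above the bass: a sixth above Bb in Eb minor is Gb.
The chord tones are Bb, Db, Gb, giving Gb major.

Gb major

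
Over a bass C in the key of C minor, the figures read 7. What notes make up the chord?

C, Eb, G, Bb

The written figures 7 are shorthand for 7/5/3: the 5/3 are implied.
A third above C in this key is Eb.
A fifth above C in this key is G.
A seventh above C in this key is Bb.
Together with the bass C, this spells C minor seventh in root position.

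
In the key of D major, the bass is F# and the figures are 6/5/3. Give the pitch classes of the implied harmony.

F#, A, C#, D

A third above F# in this key is A.
A fifth above F# in this key is C#.
A sixth above F# in this key is D.
Together with the bass F#, this spells D major seventh in first inversion.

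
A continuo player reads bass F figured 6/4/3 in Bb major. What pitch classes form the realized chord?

F, A, Bb, D

A third above F in this key is A.
A fourth above F in this key is Bb.
A sixth above F in this key is D.
Together with the bass F, this spells Bb major seventh in second inversion.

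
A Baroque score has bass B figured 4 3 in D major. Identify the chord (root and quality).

E minor seventh

The figures 4 3 indicate a seventh chord in second inversion.
In second inversion the root lies a fourth above the bass: a fourth above B in D major is E.
The chord tones are B, D, E, G, giving E minor seventh.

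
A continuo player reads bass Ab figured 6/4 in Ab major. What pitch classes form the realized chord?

A fourth above Ab in this key is Db.
A sixth above Ab in this key is F.
Together with the bass Ab, this spells Db major in second inversion.

Ab, Db, F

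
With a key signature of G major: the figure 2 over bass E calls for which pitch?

F#

Counting 1 letter step above E lands on F; in G major, that letter is F#.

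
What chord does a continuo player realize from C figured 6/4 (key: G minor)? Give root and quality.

The figures 6/4 indicate a triad in second inversion.
In second inversion the root lies a fourth above the bass: a fourth above C in G minor is F.
The chord tones are C, F, A, giving F major.

F major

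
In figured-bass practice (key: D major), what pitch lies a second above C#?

D

Counting 1 letter step above C# lands on D; in D major, that letter is D.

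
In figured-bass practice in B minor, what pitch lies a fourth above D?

G

Counting 3 letter steps above D lands on G; in B minor, that letter is G.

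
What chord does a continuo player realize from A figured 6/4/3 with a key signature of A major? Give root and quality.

D major seventh

The figures 6/4/3 indicate a seventh chord in second inversion.
In second inversion the root lies a fourth above the bass: a fourth above A in A major is D.
The chord tones are A, C#, D, F#, giving D major seventh.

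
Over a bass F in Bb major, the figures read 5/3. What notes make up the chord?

F, A, C

A third above F in this key is A.
A fifth above F in this key is C.
Together with the bass F, this spells F major in root position.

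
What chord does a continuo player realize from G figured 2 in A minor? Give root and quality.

A minor seventh

The figures 2 indicate a seventh chord in third inversion.
In third inversion the root lies a second above the bass: a second above G in A minor is A.
The chord tones are G, A, C, E, giving A minor seventh.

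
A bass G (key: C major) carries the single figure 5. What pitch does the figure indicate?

Counting 4 letter steps above G lands on D; in C major, that letter is D.

D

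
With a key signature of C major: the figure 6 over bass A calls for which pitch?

F

Counting 5 letter steps above A lands on F; in C major, that letter is F.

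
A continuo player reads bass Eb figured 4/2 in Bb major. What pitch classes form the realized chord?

Eb, F, A, C

The written figures 4/2 are shorthand for 6/4/2: the 6 is implied.
A second above Eb in this key is F.
A fourth above Eb in this key is A.
A sixth above Eb in this key is C.
Together with the bass Eb, this spells F dominant seventh in third inversion.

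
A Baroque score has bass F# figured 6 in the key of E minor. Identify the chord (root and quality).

D major

The figures 6 indicate a triad in first inversion.
In first inversion the root lies a sixth above the bass: a sixth above F# in E minor is D.
The chord tones are F#, A, D, giving D major.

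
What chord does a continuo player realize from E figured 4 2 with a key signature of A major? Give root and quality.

F# minor seventh

The figures 4 2 indicate a seventh chord in third inversion.
In third inversion the root lies a second above the bass: a second above E in A major is F#.
The chord tones are E, F#, A, C#, giving F# minor seventh.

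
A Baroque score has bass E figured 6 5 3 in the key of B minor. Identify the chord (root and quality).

The figures 6 5 3 indicate a seventh chord in first inversion.
In first inversion the root lies a sixth above the bass: a sixth above E in B minor is C#.
The chord tones are E, G, B, C#, giving C# half-diminished seventh.

C# half-diminished seventh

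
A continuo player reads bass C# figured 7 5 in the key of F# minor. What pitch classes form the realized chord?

The written figures 7 5 are shorthand for 7/5/3: the 3 is implied.
A third above C# in this key is E.
A fifth above C# in this key is G#.
A seventh above C# in this key is B.
Together with the bass C#, this spells C# minor seventh in root position.

C#, E, G#, B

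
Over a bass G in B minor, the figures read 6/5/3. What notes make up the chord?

A third above G in this key is B.
A fifth above G in this key is D.
A sixth above G in this key is E.
Together with the bass G, this spells E minor seventh in first inversion.

G, B, D, E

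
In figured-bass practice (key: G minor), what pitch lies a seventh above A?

Counting 6 letter steps above A lands on G; in G minor, that letter is G.

G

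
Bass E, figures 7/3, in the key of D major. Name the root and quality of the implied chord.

The figures 7/3 indicate a seventh chord in root position.
In root position the bass is the root, so the root is E.
The chord tones are E, G, B, D, giving E minor seventh.

E minor seventh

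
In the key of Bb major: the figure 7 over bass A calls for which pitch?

Counting 6 letter steps above A lands on G; in Bb major, that letter is G.

G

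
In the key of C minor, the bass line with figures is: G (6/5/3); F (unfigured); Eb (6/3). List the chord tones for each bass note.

G, Bb, D, Eb | F, Ab, C | Eb, G, C

G (6/5/3): G, Bb, D, Eb.
F (5/3): F, Ab, C.
Eb (6/3): Eb, G, C.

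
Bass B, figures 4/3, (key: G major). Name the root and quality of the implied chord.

E minor seventh

The figures 4/3 indicate a seventh chord in second inversion.
In second inversion the root lies a fourth above the bass: a fourth above B in G major is E.
The chord tones are B, D, E, G, giving E minor seventh.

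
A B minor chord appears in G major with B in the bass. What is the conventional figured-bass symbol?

B is the root of B minor, so the chord is in root position.
A triad in root position is figured 5/3, conventionally abbreviated (no figures — root-position triad).

no figures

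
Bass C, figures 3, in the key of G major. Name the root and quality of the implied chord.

C major

The figures 3 indicate a triad in root position.
In root position the bass is the root, so the root is C.
The chord tones are C, E, G, giving C major.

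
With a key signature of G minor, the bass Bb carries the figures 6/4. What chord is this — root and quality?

Eb major

The figures 6/4 indicate a triad in second inversion.
In second inversion the root lies a fourth above the bass: a fourth above Bb in G minor is Eb.
The chord tones are Bb, Eb, G, giving Eb major.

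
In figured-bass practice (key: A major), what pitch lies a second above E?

F#

Counting 1 letter step above E lands on F; in A major, that letter is F#.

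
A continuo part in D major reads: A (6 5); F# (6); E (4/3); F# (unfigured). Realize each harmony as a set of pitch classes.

A (6/5/3): A, C#, E, F#.
F# (6/3): F#, A, D.
E (6/4/3): E, G, A, C#.
F# (5/3): F#, A, C#.

A, C#, E, F# | F#, A, D | E, G, A, C# | F#, A, C#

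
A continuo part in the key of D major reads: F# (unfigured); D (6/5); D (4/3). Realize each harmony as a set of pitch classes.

F#, A, C# | D, F#, A, B | D, F#, G, B

F# (5/3): F#, A, C#.
D (6/5/3): D, F#, A, B.
D (6/4/3): D, F#, G, B.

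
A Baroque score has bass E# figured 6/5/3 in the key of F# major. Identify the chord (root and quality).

C# dominant seventh

The figures 6/5/3 indicate a seventh chord in first inversion.
In first inversion the root lies a sixth above the bass: a sixth above E# in F# major is C#.
The chord tones are E#, G#, B, C#, giving C# dominant seventh.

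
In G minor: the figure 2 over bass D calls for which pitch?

Eb

Counting 1 letter step above D lands on E; in G minor, that letter is Eb.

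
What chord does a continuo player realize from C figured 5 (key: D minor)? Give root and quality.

The figures 5 indicate a triad in root position.
In root position the bass is the root, so the root is C.
The chord tones are C, E, G, giving C major.

C major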